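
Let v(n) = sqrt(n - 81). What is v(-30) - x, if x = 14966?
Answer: -14966 + I*sqrt(111) ≈ -14966.0 + 10.536*I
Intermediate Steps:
v(n) = sqrt(-81 + n)
v(-30) - x = sqrt(-81 - 30) - 1*14966 = sqrt(-111) - 14966 = I*sqrt(111) - 14966 = -14966 + I*sqrt(111)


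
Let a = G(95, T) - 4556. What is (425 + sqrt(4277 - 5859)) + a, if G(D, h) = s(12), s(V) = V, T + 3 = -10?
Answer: -4119 + I*sqrt(1582) ≈ -4119.0 + 39.774*I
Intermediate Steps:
T = -13 (T = -3 - 10 = -13)
G(D, h) = 12
a = -4544 (a = 12 - 4556 = -4544)
(425 + sqrt(4277 - 5859)) + a = (425 + sqrt(4277 - 5859)) - 4544 = (425 + sqrt(-1582)) - 4544 = (425 + I*sqrt(1582)) - 4544 = -4119 + I*sqrt(1582)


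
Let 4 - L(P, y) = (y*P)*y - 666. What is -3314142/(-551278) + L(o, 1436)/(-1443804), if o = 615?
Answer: 13536717686789/15306488106 ≈ 884.38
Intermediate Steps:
L(P, y) = 670 - P*y² (L(P, y) = 4 - ((y*P)*y - 666) = 4 - ((P*y)*y - 666) = 4 - (P*y² - 666) = 4 - (-666 + P*y²) = 4 + (666 - P*y²) = 670 - P*y²)
-3314142/(-551278) + L(o, 1436)/(-1443804) = -3314142/(-551278) + (670 - 1*615*1436²)/(-1443804) = -3314142*(-1/551278) + (670 - 1*615*2062096)*(-1/1443804) = 127467/21203 + (670 - 1268189040)*(-1/1443804) = 127467/21203 - 1268188370*(-1/1443804) = 127467/21203 + 634094185/721902 = 13536717686789/15306488106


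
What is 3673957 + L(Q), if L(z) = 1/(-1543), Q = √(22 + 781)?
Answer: 5668915650/1543 ≈ 3.6740e+6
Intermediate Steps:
Q = √803 ≈ 28.337
L(z) = -1/1543
3673957 + L(Q) = 3673957 - 1/1543 = 5668915650/1543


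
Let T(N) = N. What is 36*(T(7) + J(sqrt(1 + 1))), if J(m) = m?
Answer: 252 + 36*sqrt(2) ≈ 302.91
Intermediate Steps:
36*(T(7) + J(sqrt(1 + 1))) = 36*(7 + sqrt(1 + 1)) = 36*(7 + sqrt(2)) = 252 + 36*sqrt(2)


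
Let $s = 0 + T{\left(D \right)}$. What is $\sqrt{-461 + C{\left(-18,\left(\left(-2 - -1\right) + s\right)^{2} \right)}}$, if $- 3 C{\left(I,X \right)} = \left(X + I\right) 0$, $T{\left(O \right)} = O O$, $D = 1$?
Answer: $i \sqrt{461} \approx 21.471 i$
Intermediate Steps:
$T{\left(O \right)} = O^{2}$
$s = 1$ ($s = 0 + 1^{2} = 0 + 1 = 1$)
$C{\left(I,X \right)} = 0$ ($C{\left(I,X \right)} = - \frac{\left(X + I\right) 0}{3} = - \frac{\left(I + X\right) 0}{3} = \left(- \frac{1}{3}\right) 0 = 0$)
$\sqrt{-461 + C{\left(-18,\left(\left(-2 - -1\right) + s\right)^{2} \right)}} = \sqrt{-461 + 0} = \sqrt{-461} = i \sqrt{461}$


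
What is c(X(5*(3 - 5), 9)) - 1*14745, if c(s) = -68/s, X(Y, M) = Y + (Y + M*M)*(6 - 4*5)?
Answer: -3700978/251 ≈ -14745.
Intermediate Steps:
X(Y, M) = -14*M**2 - 13*Y (X(Y, M) = Y + (Y + M**2)*(6 - 20) = Y + (Y + M**2)*(-14) = Y + (-14*Y - 14*M**2) = -14*M**2 - 13*Y)
c(X(5*(3 - 5), 9)) - 1*14745 = -68/(-14*9**2 - 65*(3 - 5)) - 1*14745 = -68/(-14*81 - 65*(-2)) - 14745 = -68/(-1134 - 13*(-10)) - 14745 = -68/(-1134 + 130) - 14745 = -68/(-1004) - 14745 = -68*(-1/1004) - 14745 = 17/251 - 14745 = -3700978/251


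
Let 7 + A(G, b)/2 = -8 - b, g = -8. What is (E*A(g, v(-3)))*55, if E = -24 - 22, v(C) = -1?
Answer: 70840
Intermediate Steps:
E = -46
A(G, b) = -30 - 2*b (A(G, b) = -14 + 2*(-8 - b) = -14 + (-16 - 2*b) = -30 - 2*b)
(E*A(g, v(-3)))*55 = -46*(-30 - 2*(-1))*55 = -46*(-30 + 2)*55 = -46*(-28)*55 = 1288*55 = 70840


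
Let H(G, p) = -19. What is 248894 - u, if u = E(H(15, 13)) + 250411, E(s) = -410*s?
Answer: -9307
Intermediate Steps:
u = 258201 (u = -410*(-19) + 250411 = 7790 + 250411 = 258201)
248894 - u = 248894 - 1*258201 = 248894 - 258201 = -9307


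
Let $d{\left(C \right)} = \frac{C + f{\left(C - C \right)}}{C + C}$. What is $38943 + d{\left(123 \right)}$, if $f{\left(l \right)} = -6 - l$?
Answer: $\frac{3193365}{82} \approx 38944.0$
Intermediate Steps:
$d{\left(C \right)} = \frac{-6 + C}{2 C}$ ($d{\left(C \right)} = \frac{C - 6}{C + C} = \frac{C - 6}{2 C} = \left(C + \left(-6 + 0\right)\right) \frac{1}{2 C} = \left(C - 6\right) \frac{1}{2 C} = \left(-6 + C\right) \frac{1}{2 C} = \frac{-6 + C}{2 C}$)
$38943 + d{\left(123 \right)} = 38943 + \frac{-6 + 123}{2 \cdot 123} = 38943 + \frac{1}{2} \cdot \frac{1}{123} \cdot 117 = 38943 + \frac{39}{82} = \frac{3193365}{82}$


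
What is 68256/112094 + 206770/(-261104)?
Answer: -1338940439/7317047944 ≈ -0.18299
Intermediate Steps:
68256/112094 + 206770/(-261104) = 68256*(1/112094) + 206770*(-1/261104) = 34128/56047 - 103385/130552 = -1338940439/7317047944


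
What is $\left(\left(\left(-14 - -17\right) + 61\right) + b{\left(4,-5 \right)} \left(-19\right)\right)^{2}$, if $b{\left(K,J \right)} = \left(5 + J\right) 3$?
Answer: $4096$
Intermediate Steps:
$b{\left(K,J \right)} = 15 + 3 J$
$\left(\left(\left(-14 - -17\right) + 61\right) + b{\left(4,-5 \right)} \left(-19\right)\right)^{2} = \left(\left(\left(-14 - -17\right) + 61\right) + \left(15 + 3 \left(-5\right)\right) \left(-19\right)\right)^{2} = \left(\left(\left(-14 + 17\right) + 61\right) + \left(15 - 15\right) \left(-19\right)\right)^{2} = \left(\left(3 + 61\right) + 0 \left(-19\right)\right)^{2} = \left(64 + 0\right)^{2} = 64^{2} = 4096$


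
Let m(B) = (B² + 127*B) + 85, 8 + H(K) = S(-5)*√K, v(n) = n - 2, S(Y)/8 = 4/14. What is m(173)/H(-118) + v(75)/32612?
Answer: (-2966834913*I + 292*√118)/(65224*(2*√118 + 7*I)) ≈ -611.15 - 1896.8*I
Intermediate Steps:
S(Y) = 16/7 (S(Y) = 8*(4/14) = 8*(4*(1/14)) = 8*(2/7) = 16/7)
v(n) = -2 + n
H(K) = -8 + 16*√K/7
m(B) = 85 + B² + 127*B
m(173)/H(-118) + v(75)/32612 = (85 + 173² + 127*173)/(-8 + 16*√(-118)/7) + (-2 + 75)/32612 = (85 + 29929 + 21971)/(-8 + 16*(I*√118)/7) + 73*(1/32612) = 51985/(-8 + 16*I*√118/7) + 73/32612 = 73/32612 + 51985/(-8 + 16*I*√118/7)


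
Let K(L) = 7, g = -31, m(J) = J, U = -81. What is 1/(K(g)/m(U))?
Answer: -81/7 ≈ -11.571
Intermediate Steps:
1/(K(g)/m(U)) = 1/(7/(-81)) = 1/(7*(-1/81)) = 1/(-7/81) = -81/7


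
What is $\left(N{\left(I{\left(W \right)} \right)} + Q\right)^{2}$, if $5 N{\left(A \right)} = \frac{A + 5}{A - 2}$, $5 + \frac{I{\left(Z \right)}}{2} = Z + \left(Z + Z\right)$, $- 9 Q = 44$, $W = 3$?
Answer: $\frac{160801}{8100} \approx 19.852$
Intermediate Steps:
$Q = - \frac{44}{9}$ ($Q = \left(- \frac{1}{9}\right) 44 = - \frac{44}{9} \approx -4.8889$)
$I{\left(Z \right)} = -10 + 6 Z$ ($I{\left(Z \right)} = -10 + 2 \left(Z + \left(Z + Z\right)\right) = -10 + 2 \left(Z + 2 Z\right) = -10 + 2 \cdot 3 Z = -10 + 6 Z$)
$N{\left(A \right)} = \frac{5 + A}{5 \left(-2 + A\right)}$ ($N{\left(A \right)} = \frac{\left(A + 5\right) \frac{1}{A - 2}}{5} = \frac{\left(5 + A\right) \frac{1}{-2 + A}}{5} = \frac{\frac{1}{-2 + A} \left(5 + A\right)}{5} = \frac{5 + A}{5 \left(-2 + A\right)}$)
$\left(N{\left(I{\left(W \right)} \right)} + Q\right)^{2} = \left(\frac{5 + \left(-10 + 6 \cdot 3\right)}{5 \left(-2 + \left(-10 + 6 \cdot 3\right)\right)} - \frac{44}{9}\right)^{2} = \left(\frac{5 + \left(-10 + 18\right)}{5 \left(-2 + \left(-10 + 18\right)\right)} - \frac{44}{9}\right)^{2} = \left(\frac{5 + 8}{5 \left(-2 + 8\right)} - \frac{44}{9}\right)^{2} = \left(\frac{1}{5} \cdot \frac{1}{6} \cdot 13 - \frac{44}{9}\right)^{2} = \left(\frac{13}{30} - \frac{44}{9}\right)^{2} = \left(- \frac{401}{90}\right)^{2} = \frac{160801}{8100}$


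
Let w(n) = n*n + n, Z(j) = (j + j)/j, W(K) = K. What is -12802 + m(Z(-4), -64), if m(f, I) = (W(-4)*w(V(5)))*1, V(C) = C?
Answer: -12922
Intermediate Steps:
Z(j) = 2 (Z(j) = (2*j)/j = 2)
w(n) = n + n² (w(n) = n² + n = n + n²)
m(f, I) = -120 (m(f, I) = -20*(1 + 5)*1 = -20*6*1 = -4*30*1 = -120*1 = -120)
-12802 + m(Z(-4), -64) = -12802 - 120 = -12922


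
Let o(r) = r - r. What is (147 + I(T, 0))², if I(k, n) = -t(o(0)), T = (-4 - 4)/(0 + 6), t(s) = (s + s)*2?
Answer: 21609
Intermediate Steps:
o(r) = 0
t(s) = 4*s (t(s) = (2*s)*2 = 4*s)
T = -4/3 (T = -8/6 = -8*⅙ = -4/3 ≈ -1.3333)
I(k, n) = 0 (I(k, n) = -4*0 = -1*0 = 0)
(147 + I(T, 0))² = (147 + 0)² = 147² = 21609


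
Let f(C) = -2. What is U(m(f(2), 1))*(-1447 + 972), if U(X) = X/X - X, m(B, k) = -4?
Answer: -2375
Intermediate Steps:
U(X) = 1 - X
U(m(f(2), 1))*(-1447 + 972) = (1 - 1*(-4))*(-1447 + 972) = (1 + 4)*(-475) = 5*(-475) = -2375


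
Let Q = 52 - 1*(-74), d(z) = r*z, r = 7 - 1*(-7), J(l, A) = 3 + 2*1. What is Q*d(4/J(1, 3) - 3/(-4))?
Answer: 13671/5 ≈ 2734.2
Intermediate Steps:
J(l, A) = 5 (J(l, A) = 3 + 2 = 5)
r = 14 (r = 7 + 7 = 14)
d(z) = 14*z
Q = 126 (Q = 52 + 74 = 126)
Q*d(4/J(1, 3) - 3/(-4)) = 126*(14*(4/5 - 3/(-4))) = 126*(14*(4*(⅕) - 3*(-¼))) = 126*(14*(⅘ + ¾)) = 126*(14*(31/20)) = 126*(217/10) = 13671/5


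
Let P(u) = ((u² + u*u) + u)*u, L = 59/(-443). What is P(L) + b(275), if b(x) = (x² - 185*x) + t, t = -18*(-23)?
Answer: 2187716688673/86938307 ≈ 25164.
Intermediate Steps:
L = -59/443 (L = 59*(-1/443) = -59/443 ≈ -0.13318)
t = 414
b(x) = 414 + x² - 185*x (b(x) = (x² - 185*x) + 414 = 414 + x² - 185*x)
P(u) = u*(u + 2*u²) (P(u) = ((u² + u²) + u)*u = (2*u² + u)*u = (u + 2*u²)*u = u*(u + 2*u²))
P(L) + b(275) = (-59/443)²*(1 + 2*(-59/443)) + (414 + 275² - 185*275) = 3481*(1 - 118/443)/196249 + (414 + 75625 - 50875) = (3481/196249)*(325/443) + 25164 = 1131325/86938307 + 25164 = 2187716688673/86938307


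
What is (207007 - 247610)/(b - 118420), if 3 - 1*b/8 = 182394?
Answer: 40603/1577548 ≈ 0.025738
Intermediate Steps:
b = -1459128 (b = 24 - 8*182394 = 24 - 1459152 = -1459128)
(207007 - 247610)/(b - 118420) = (207007 - 247610)/(-1459128 - 118420) = -40603/(-1577548) = -40603*(-1/1577548) = 40603/1577548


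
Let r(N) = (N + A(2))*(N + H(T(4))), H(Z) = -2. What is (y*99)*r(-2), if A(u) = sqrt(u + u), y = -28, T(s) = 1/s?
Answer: 0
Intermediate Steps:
T(s) = 1/s
A(u) = sqrt(2)*sqrt(u) (A(u) = sqrt(2*u) = sqrt(2)*sqrt(u))
r(N) = (-2 + N)*(2 + N) (r(N) = (N + sqrt(2)*sqrt(2))*(N - 2) = (N + 2)*(-2 + N) = (2 + N)*(-2 + N) = (-2 + N)*(2 + N))
(y*99)*r(-2) = (-28*99)*(-4 + (-2)**2) = -2772*(-4 + 4) = -2772*0 = 0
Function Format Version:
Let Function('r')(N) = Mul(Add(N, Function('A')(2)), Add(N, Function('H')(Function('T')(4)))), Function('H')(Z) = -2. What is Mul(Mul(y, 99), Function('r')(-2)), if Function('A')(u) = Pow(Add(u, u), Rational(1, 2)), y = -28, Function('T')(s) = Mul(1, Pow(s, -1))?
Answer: 0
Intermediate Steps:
Function('T')(s) = Pow(s, -1)
Function('A')(u) = Mul(Pow(2, Rational(1, 2)), Pow(u, Rational(1, 2))) (Function('A')(u) = Pow(Mul(2, u), Rational(1, 2)) = Mul(Pow(2, Rational(1, 2)), Pow(u, Rational(1, 2))))
Function('r')(N) = Mul(Add(-2, N), Add(2, N)) (Function('r')(N) = Mul(Add(N, Mul(Pow(2, Rational(1, 2)), Pow(2, Rational(1, 2)))), Add(N, -2)) = Mul(Add(N, 2), Add(-2, N)) = Mul(Add(2, N), Add(-2, N)) = Mul(Add(-2, N), Add(2, N)))
Mul(Mul(y, 99), Function('r')(-2)) = Mul(Mul(-28, 99), Add(-4, Pow(-2, 2))) = Mul(-2772, Add(-4, 4)) = Mul(-2772, 0) = 0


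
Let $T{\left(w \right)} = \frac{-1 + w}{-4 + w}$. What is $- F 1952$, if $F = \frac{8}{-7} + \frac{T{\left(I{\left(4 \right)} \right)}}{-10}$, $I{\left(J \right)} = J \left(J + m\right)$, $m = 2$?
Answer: $\frac{429684}{175} \approx 2455.3$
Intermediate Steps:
$I{\left(J \right)} = J \left(2 + J\right)$ ($I{\left(J \right)} = J \left(J + 2\right) = J \left(2 + J\right)$)
$T{\left(w \right)} = \frac{-1 + w}{-4 + w}$
$F = - \frac{1761}{1400}$ ($F = \frac{8}{-7} + \frac{\frac{1}{-4 + 4 \left(2 + 4\right)} \left(-1 + 4 \left(2 + 4\right)\right)}{-10} = 8 \left(- \frac{1}{7}\right) + \frac{-1 + 4 \cdot 6}{-4 + 4 \cdot 6} \left(- \frac{1}{10}\right) = - \frac{8}{7} + \frac{-1 + 24}{-4 + 24} \left(- \frac{1}{10}\right) = - \frac{8}{7} + \frac{1}{20} \cdot 23 \left(- \frac{1}{10}\right) = - \frac{8}{7} + \frac{23}{20} \left(- \frac{1}{10}\right) = - \frac{8}{7} - \frac{23}{200} = - \frac{1761}{1400} \approx -1.2579$)
$- F 1952 = \left(-1\right) \left(- \frac{1761}{1400}\right) 1952 = \frac{1761}{1400} \cdot 1952 = \frac{429684}{175}$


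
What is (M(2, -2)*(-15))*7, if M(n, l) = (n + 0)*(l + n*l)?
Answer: 1260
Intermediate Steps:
M(n, l) = n*(l + l*n)
(M(2, -2)*(-15))*7 = (-2*2*(1 + 2)*(-15))*7 = (-2*2*3*(-15))*7 = -12*(-15)*7 = 180*7 = 1260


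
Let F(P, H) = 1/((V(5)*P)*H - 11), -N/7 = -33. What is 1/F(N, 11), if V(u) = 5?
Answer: 12694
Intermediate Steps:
N = 231 (N = -7*(-33) = 231)
F(P, H) = 1/(-11 + 5*H*P) (F(P, H) = 1/((5*P)*H - 11) = 1/(5*H*P - 11) = 1/(-11 + 5*H*P))
1/F(N, 11) = 1/(1/(-11 + 5*11*231)) = 1/(1/(-11 + 12705)) = 1/(1/12694) = 12694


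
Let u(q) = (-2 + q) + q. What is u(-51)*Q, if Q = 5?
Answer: -520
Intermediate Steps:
u(q) = -2 + 2*q
u(-51)*Q = (-2 + 2*(-51))*5 = (-2 - 102)*5 = -104*5 = -520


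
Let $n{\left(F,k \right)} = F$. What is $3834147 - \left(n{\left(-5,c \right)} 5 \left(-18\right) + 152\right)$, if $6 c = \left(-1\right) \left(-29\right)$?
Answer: $3833545$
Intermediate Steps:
$c = \frac{29}{6}$ ($c = \frac{\left(-1\right) \left(-29\right)}{6} = \frac{1}{6} \cdot 29 = \frac{29}{6} \approx 4.8333$)
$3834147 - \left(n{\left(-5,c \right)} 5 \left(-18\right) + 152\right) = 3834147 - \left(- 5 \cdot 5 \left(-18\right) + 152\right) = 3834147 - \left(\left(-5\right) \left(-90\right) + 152\right) = 3834147 - \left(450 + 152\right) = 3834147 - 602 = 3833545$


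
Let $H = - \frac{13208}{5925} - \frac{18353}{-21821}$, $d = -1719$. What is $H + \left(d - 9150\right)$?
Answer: $- \frac{1405426230568}{129289425} \approx -10870.0$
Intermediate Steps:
$H = - \frac{179470243}{129289425}$ ($H = \left(-13208\right) \frac{1}{5925} - - \frac{18353}{21821} = - \frac{13208}{5925} + \frac{18353}{21821} = - \frac{179470243}{129289425} \approx -1.3881$)
$H + \left(d - 9150\right) = - \frac{179470243}{129289425} - 10869 = - \frac{1405426230568}{129289425}$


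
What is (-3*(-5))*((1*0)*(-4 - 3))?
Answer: 0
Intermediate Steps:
(-3*(-5))*((1*0)*(-4 - 3)) = 15*(0*(-7)) = 15*0 = 0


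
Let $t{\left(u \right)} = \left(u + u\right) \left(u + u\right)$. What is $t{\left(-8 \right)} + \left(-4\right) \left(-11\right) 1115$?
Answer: $49316$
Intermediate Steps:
$t{\left(u \right)} = 4 u^{2}$ ($t{\left(u \right)} = 2 u 2 u = 4 u^{2}$)
$t{\left(-8 \right)} + \left(-4\right) \left(-11\right) 1115 = 4 \left(-8\right)^{2} + \left(-4\right) \left(-11\right) 1115 = 4 \cdot 64 + 44 \cdot 1115 = 256 + 49060 = 49316$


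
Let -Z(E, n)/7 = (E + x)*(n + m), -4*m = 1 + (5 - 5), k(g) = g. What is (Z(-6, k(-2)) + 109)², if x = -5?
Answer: 66049/16 ≈ 4128.1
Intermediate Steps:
m = -¼ (m = -(1 + (5 - 5))/4 = -(1 + 0)/4 = -¼*1 = -¼ ≈ -0.25000)
Z(E, n) = -7*(-5 + E)*(-¼ + n) (Z(E, n) = -7*(E - 5)*(n - ¼) = -7*(-5 + E)*(-¼ + n))
(Z(-6, k(-2)) + 109)² = ((-35/4 + 35*(-2) + (7/4)*(-6) - 7*(-6)*(-2)) + 109)² = ((-35/4 - 70 - 21/2 - 84) + 109)² = (-693/4 + 109)² = (-257/4)² = 66049/16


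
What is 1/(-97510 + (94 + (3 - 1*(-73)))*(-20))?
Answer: -1/100910 ≈ -9.9098e-6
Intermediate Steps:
1/(-97510 + (94 + (3 - 1*(-73)))*(-20)) = 1/(-97510 + (94 + (3 + 73))*(-20)) = 1/(-97510 + (94 + 76)*(-20)) = 1/(-97510 + 170*(-20)) = 1/(-97510 - 3400) = 1/(-100910) = -1/100910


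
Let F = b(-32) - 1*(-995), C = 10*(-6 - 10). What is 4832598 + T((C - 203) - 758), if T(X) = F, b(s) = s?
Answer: 4833561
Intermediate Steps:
C = -160 (C = 10*(-16) = -160)
F = 963 (F = -32 - 1*(-995) = -32 + 995 = 963)
T(X) = 963
4832598 + T((C - 203) - 758) = 4832598 + 963 = 4833561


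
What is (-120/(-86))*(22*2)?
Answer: 2640/43 ≈ 61.395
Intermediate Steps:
(-120/(-86))*(22*2) = -120*(-1/86)*44 = (60/43)*44 = 2640/43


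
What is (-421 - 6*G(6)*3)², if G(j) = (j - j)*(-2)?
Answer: 177241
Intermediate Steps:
G(j) = 0 (G(j) = 0*(-2) = 0)
(-421 - 6*G(6)*3)² = (-421 - 6*0*3)² = (-421 + 0*3)² = (-421 + 0)² = (-421)² = 177241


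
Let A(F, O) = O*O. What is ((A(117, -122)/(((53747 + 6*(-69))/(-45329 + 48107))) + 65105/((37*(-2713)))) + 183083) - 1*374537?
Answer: -1020824882716795/5353619873 ≈ -1.9068e+5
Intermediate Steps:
A(F, O) = O**2
((A(117, -122)/(((53747 + 6*(-69))/(-45329 + 48107))) + 65105/((37*(-2713)))) + 183083) - 1*374537 = (((-122)**2/(((53747 + 6*(-69))/(-45329 + 48107))) + 65105/((37*(-2713)))) + 183083) - 1*374537 = ((14884/(((53747 - 414)/2778)) + 65105/(-100381)) + 183083) - 374537 = ((14884/((53333*(1/2778))) + 65105*(-1/100381)) + 183083) - 374537 = ((14884/(53333/2778) - 65105/100381) + 183083) - 374537 = ((14884*(2778/53333) - 65105/100381) + 183083) - 374537 = ((41347752/53333 - 65105/100381) + 183083) - 374537 = (4147056448547/5353619873 + 183083) - 374537 = 984303843657006/5353619873 - 374537 = -1020824882716795/5353619873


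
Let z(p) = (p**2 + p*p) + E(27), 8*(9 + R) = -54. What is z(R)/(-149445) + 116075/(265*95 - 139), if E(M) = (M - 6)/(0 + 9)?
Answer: 104006093833/22449030120 ≈ 4.6330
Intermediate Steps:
E(M) = -2/3 + M/9 (E(M) = (-6 + M)/9 = (-6 + M)*(1/9) = -2/3 + M/9)
R = -63/4 (R = -9 + (1/8)*(-54) = -9 - 27/4 = -63/4 ≈ -15.750)
z(p) = 7/3 + 2*p**2 (z(p) = (p**2 + p*p) + (-2/3 + (1/9)*27) = (p**2 + p**2) + (-2/3 + 3) = 2*p**2 + 7/3 = 7/3 + 2*p**2)
z(R)/(-149445) + 116075/(265*95 - 139) = (7/3 + 2*(-63/4)**2)/(-149445) + 116075/(265*95 - 139) = (7/3 + 2*(3969/16))*(-1/149445) + 116075/(25175 - 139) = (7/3 + 3969/8)*(-1/149445) + 116075/25036 = (11963/24)*(-1/149445) + 116075*(1/25036) = -11963/3586680 + 116075/25036 = 104006093833/22449030120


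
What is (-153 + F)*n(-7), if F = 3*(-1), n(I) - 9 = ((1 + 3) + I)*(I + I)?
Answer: -7956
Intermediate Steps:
n(I) = 9 + 2*I*(4 + I) (n(I) = 9 + ((1 + 3) + I)*(I + I) = 9 + (4 + I)*(2*I) = 9 + 2*I*(4 + I))
F = -3
(-153 + F)*n(-7) = (-153 - 3)*(9 + 2*(-7)² + 8*(-7)) = -156*(9 + 2*49 - 56) = -156*(9 + 98 - 56) = -156*51 = -7956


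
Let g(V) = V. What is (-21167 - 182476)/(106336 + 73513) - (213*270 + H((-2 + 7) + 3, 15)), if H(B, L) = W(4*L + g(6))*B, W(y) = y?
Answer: -10438279905/179849 ≈ -58039.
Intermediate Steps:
H(B, L) = B*(6 + 4*L) (H(B, L) = (4*L + 6)*B = (6 + 4*L)*B = B*(6 + 4*L))
(-21167 - 182476)/(106336 + 73513) - (213*270 + H((-2 + 7) + 3, 15)) = (-21167 - 182476)/(106336 + 73513) - (213*270 + 2*((-2 + 7) + 3)*(3 + 2*15)) = -203643/179849 - (57510 + 2*(5 + 3)*(3 + 30)) = -203643*1/179849 - (57510 + 2*8*33) = -203643/179849 - (57510 + 528) = -203643/179849 - 1*58038 = -203643/179849 - 58038 = -10438279905/179849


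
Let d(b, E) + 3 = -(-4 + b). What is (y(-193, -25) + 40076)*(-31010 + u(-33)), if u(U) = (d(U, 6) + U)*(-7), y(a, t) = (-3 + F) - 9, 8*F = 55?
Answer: -9943026639/8 ≈ -1.2429e+9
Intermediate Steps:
F = 55/8 (F = (1/8)*55 = 55/8 ≈ 6.8750)
d(b, E) = 1 - b (d(b, E) = -3 - (-4 + b) = -3 + (4 - b) = 1 - b)
y(a, t) = -41/8 (y(a, t) = (-3 + 55/8) - 9 = 31/8 - 9 = -41/8)
u(U) = -7 (u(U) = ((1 - U) + U)*(-7) = 1*(-7) = -7)
(y(-193, -25) + 40076)*(-31010 + u(-33)) = (-41/8 + 40076)*(-31010 - 7) = (320567/8)*(-31017) = -9943026639/8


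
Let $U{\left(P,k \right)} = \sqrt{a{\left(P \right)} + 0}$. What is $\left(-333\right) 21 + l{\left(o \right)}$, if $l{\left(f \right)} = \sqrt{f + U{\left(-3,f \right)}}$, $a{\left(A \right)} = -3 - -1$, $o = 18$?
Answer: $-6993 + \sqrt{18 + i \sqrt{2}} \approx -6988.8 + 0.16654 i$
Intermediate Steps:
$a{\left(A \right)} = -2$ ($a{\left(A \right)} = -3 + 1 = -2$)
$U{\left(P,k \right)} = i \sqrt{2}$ ($U{\left(P,k \right)} = \sqrt{-2 + 0} = \sqrt{-2} = i \sqrt{2}$)
$l{\left(f \right)} = \sqrt{f + i \sqrt{2}}$
$\left(-333\right) 21 + l{\left(o \right)} = \left(-333\right) 21 + \sqrt{18 + i \sqrt{2}} = -6993 + \sqrt{18 + i \sqrt{2}}$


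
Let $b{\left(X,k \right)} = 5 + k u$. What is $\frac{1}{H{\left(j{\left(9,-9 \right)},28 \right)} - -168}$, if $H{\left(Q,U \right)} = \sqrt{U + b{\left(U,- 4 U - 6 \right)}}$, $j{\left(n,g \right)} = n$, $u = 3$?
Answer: $\frac{56}{9515} - \frac{i \sqrt{321}}{28545} \approx 0.0058854 - 0.00062766 i$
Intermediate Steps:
$b{\left(X,k \right)} = 5 + 3 k$ ($b{\left(X,k \right)} = 5 + k 3 = 5 + 3 k$)
$H{\left(Q,U \right)} = \sqrt{-13 - 11 U}$ ($H{\left(Q,U \right)} = \sqrt{U + \left(5 + 3 \left(- 4 U - 6\right)\right)} = \sqrt{U + \left(5 + 3 \left(-6 - 4 U\right)\right)} = \sqrt{U + \left(5 - \left(18 + 12 U\right)\right)} = \sqrt{U - \left(13 + 12 U\right)} = \sqrt{-13 - 11 U}$)
$\frac{1}{H{\left(j{\left(9,-9 \right)},28 \right)} - -168} = \frac{1}{\sqrt{-13 - 308} - -168} = \frac{1}{\sqrt{-13 - 308} + 168} = \frac{1}{\sqrt{-321} + 168} = \frac{1}{i \sqrt{321} + 168} = \frac{1}{168 + i \sqrt{321}}$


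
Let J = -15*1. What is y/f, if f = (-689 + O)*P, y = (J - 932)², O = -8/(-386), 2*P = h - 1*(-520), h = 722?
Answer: -173084137/82576233 ≈ -2.0961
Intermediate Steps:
J = -15
P = 621 (P = (722 - 1*(-520))/2 = (722 + 520)/2 = (½)*1242 = 621)
O = 4/193 (O = -8*(-1/386) = 4/193 ≈ 0.020725)
y = 896809 (y = (-15 - 932)² = (-947)² = 896809)
f = -82576233/193 (f = (-689 + 4/193)*621 = -132973/193*621 = -82576233/193 ≈ -4.2786e+5)
y/f = 896809/(-82576233/193) = 896809*(-193/82576233) = -173084137/82576233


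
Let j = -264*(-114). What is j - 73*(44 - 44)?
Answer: 30096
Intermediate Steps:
j = 30096
j - 73*(44 - 44) = 30096 - 73*(44 - 44) = 30096 - 73*0 = 30096 - 1*0 = 30096 + 0 = 30096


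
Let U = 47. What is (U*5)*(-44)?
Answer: -10340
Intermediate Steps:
(U*5)*(-44) = (47*5)*(-44) = 235*(-44) = -10340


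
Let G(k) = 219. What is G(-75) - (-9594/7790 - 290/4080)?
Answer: 8538931/38760 ≈ 220.30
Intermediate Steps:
G(-75) - (-9594/7790 - 290/4080) = 219 - (-9594/7790 - 290/4080) = 219 - (-9594*1/7790 - 290*1/4080) = 219 - (-117/95 - 29/408) = 219 - 1*(-50491/38760) = 219 + 50491/38760 = 8538931/38760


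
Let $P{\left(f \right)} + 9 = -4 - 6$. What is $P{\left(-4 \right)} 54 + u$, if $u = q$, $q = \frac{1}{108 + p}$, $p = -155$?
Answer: $- \frac{48223}{47} \approx -1026.0$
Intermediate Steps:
$P{\left(f \right)} = -19$ ($P{\left(f \right)} = -9 - 10 = -19$)
$q = - \frac{1}{47}$ ($q = \frac{1}{108 - 155} = \frac{1}{-47} = - \frac{1}{47} \approx -0.021277$)
$u = - \frac{1}{47} \approx -0.021277$
$P{\left(-4 \right)} 54 + u = \left(-19\right) 54 - \frac{1}{47} = -1026 - \frac{1}{47} = - \frac{48223}{47}$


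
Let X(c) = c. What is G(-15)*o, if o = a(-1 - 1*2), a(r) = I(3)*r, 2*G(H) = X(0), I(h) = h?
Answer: 0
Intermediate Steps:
G(H) = 0 (G(H) = (½)*0 = 0)
a(r) = 3*r
o = -9 (o = 3*(-1 - 1*2) = 3*(-1 - 2) = 3*(-3) = -9)
G(-15)*o = 0*(-9) = 0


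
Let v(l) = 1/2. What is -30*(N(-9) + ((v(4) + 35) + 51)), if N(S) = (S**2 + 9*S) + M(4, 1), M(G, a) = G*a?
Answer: -2715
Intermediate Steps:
v(l) = 1/2
N(S) = 4 + S**2 + 9*S (N(S) = (S**2 + 9*S) + 4*1 = (S**2 + 9*S) + 4 = 4 + S**2 + 9*S)
-30*(N(-9) + ((v(4) + 35) + 51)) = -30*((4 + (-9)**2 + 9*(-9)) + ((1/2 + 35) + 51)) = -30*((4 + 81 - 81) + (71/2 + 51)) = -30*(4 + 173/2) = -30*181/2 = -2715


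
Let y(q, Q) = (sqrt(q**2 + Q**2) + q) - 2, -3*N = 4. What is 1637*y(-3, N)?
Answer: -8185 + 1637*sqrt(97)/3 ≈ -2810.8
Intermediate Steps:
N = -4/3 (N = -1/3*4 = -4/3 ≈ -1.3333)
y(q, Q) = -2 + q + sqrt(Q**2 + q**2) (y(q, Q) = (sqrt(Q**2 + q**2) + q) - 2 = (q + sqrt(Q**2 + q**2)) - 2 = -2 + q + sqrt(Q**2 + q**2))
1637*y(-3, N) = 1637*(-2 - 3 + sqrt((-4/3)**2 + (-3)**2)) = 1637*(-2 - 3 + sqrt(16/9 + 9)) = 1637*(-2 - 3 + sqrt(97/9)) = 1637*(-2 - 3 + sqrt(97)/3) = 1637*(-5 + sqrt(97)/3) = -8185 + 1637*sqrt(97)/3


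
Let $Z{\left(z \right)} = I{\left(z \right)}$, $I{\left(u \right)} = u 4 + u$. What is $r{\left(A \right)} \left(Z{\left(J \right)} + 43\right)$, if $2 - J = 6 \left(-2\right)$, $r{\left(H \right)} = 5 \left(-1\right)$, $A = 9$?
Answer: $-565$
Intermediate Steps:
$r{\left(H \right)} = -5$
$I{\left(u \right)} = 5 u$ ($I{\left(u \right)} = 4 u + u = 5 u$)
$J = 14$ ($J = 2 - 6 \left(-2\right) = 2 - -12 = 2 + 12 = 14$)
$Z{\left(z \right)} = 5 z$
$r{\left(A \right)} \left(Z{\left(J \right)} + 43\right) = - 5 \left(5 \cdot 14 + 43\right) = - 5 \left(70 + 43\right) = \left(-5\right) 113 = -565$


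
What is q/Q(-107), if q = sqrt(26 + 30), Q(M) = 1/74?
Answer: 148*sqrt(14) ≈ 553.77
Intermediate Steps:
Q(M) = 1/74
q = 2*sqrt(14) (q = sqrt(56) = 2*sqrt(14) ≈ 7.4833)
q/Q(-107) = (2*sqrt(14))/(1/74) = (2*sqrt(14))*74 = 148*sqrt(14)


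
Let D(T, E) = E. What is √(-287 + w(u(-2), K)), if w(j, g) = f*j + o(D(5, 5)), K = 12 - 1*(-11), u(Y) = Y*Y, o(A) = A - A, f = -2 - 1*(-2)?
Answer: I*√287 ≈ 16.941*I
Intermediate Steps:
f = 0 (f = -2 + 2 = 0)
o(A) = 0
u(Y) = Y²
K = 23 (K = 12 + 11 = 23)
w(j, g) = 0 (w(j, g) = 0*j + 0 = 0 + 0 = 0)
√(-287 + w(u(-2), K)) = √(-287 + 0) = √(-287) = I*√287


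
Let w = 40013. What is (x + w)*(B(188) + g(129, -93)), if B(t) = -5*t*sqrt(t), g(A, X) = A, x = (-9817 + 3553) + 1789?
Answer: 4584402 - 66811440*sqrt(47) ≈ -4.5345e+8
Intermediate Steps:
x = -4475 (x = -6264 + 1789 = -4475)
B(t) = -5*t**(3/2)
(x + w)*(B(188) + g(129, -93)) = (-4475 + 40013)*(-1880*sqrt(47) + 129) = 35538*(-1880*sqrt(47) + 129) = 35538*(129 - 1880*sqrt(47)) = 4584402 - 66811440*sqrt(47)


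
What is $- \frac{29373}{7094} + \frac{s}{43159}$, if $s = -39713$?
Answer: $- \frac{1549433329}{306169946} \approx -5.0607$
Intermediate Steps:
$- \frac{29373}{7094} + \frac{s}{43159} = - \frac{29373}{7094} - \frac{39713}{43159} = - \frac{1549433329}{306169946}$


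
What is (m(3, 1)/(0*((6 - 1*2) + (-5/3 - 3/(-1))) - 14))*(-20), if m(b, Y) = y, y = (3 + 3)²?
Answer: 360/7 ≈ 51.429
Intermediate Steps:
y = 36 (y = 6² = 36)
m(b, Y) = 36
(m(3, 1)/(0*((6 - 1*2) + (-5/3 - 3/(-1))) - 14))*(-20) = (36/(0*((6 - 1*2) + (-5/3 - 3/(-1))) - 14))*(-20) = (36/(0*((6 - 2) + (-5*⅓ - 3*(-1))) - 14))*(-20) = (36/(0*(4 + (-5/3 + 3)) - 14))*(-20) = (36/(0*(4 + 4/3) - 14))*(-20) = (36/(0*(16/3) - 14))*(-20) = (36/(0 - 14))*(-20) = (36/(-14))*(-20) = -1/14*36*(-20) = -18/7*(-20) = 360/7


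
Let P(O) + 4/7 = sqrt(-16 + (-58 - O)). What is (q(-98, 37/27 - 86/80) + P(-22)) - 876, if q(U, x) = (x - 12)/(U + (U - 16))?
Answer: -1404810073/1602720 + 2*I*sqrt(13) ≈ -876.52 + 7.2111*I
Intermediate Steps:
P(O) = -4/7 + sqrt(-74 - O) (P(O) = -4/7 + sqrt(-16 + (-58 - O)) = -4/7 + sqrt(-74 - O))
q(U, x) = (-12 + x)/(-16 + 2*U) (q(U, x) = (-12 + x)/(U + (-16 + U)) = (-12 + x)/(-16 + 2*U))
(q(-98, 37/27 - 86/80) + P(-22)) - 876 = ((-12 + (37/27 - 86/80))/(2*(-8 - 98)) + (-4/7 + sqrt(-74 - 1*(-22)))) - 876 = ((1/2)*(-12 + (37*(1/27) - 86*1/80))/(-106) + (-4/7 + sqrt(-74 + 22))) - 876 = ((1/2)*(-1/106)*(-12 + (37/27 - 43/40)) + (-4/7 + sqrt(-52))) - 876 = ((1/2)*(-1/106)*(-12 + 319/1080) + (-4/7 + 2*I*sqrt(13))) - 876 = ((1/2)*(-1/106)*(-12641/1080) + (-4/7 + 2*I*sqrt(13))) - 876 = (12641/228960 + (-4/7 + 2*I*sqrt(13))) - 876 = (-827353/1602720 + 2*I*sqrt(13)) - 876 = -1404810073/1602720 + 2*I*sqrt(13)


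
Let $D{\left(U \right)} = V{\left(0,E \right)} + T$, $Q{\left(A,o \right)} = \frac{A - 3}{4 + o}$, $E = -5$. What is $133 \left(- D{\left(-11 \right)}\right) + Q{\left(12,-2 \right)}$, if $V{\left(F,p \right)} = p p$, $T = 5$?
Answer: $- \frac{7971}{2} \approx -3985.5$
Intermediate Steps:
$V{\left(F,p \right)} = p^{2}$
$Q{\left(A,o \right)} = \frac{-3 + A}{4 + o}$
$D{\left(U \right)} = 30$ ($D{\left(U \right)} = \left(-5\right)^{2} + 5 = 25 + 5 = 30$)
$133 \left(- D{\left(-11 \right)}\right) + Q{\left(12,-2 \right)} = 133 \left(\left(-1\right) 30\right) + \frac{-3 + 12}{4 - 2} = 133 \left(-30\right) + \frac{1}{2} \cdot 9 = -3990 + \frac{1}{2} \cdot 9 = -3990 + \frac{9}{2} = - \frac{7971}{2}$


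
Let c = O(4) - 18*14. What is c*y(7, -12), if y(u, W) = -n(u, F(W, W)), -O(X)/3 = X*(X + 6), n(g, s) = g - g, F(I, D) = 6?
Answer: 0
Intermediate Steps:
n(g, s) = 0
O(X) = -3*X*(6 + X) (O(X) = -3*X*(X + 6) = -3*X*(6 + X))
y(u, W) = 0 (y(u, W) = -1*0 = 0)
c = -372 (c = -3*4*(6 + 4) - 18*14 = -3*4*10 - 252 = -120 - 252 = -372)
c*y(7, -12) = -372*0 = 0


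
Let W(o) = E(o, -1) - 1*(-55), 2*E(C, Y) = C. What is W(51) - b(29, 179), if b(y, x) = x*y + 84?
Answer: -10389/2 ≈ -5194.5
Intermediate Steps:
E(C, Y) = C/2
b(y, x) = 84 + x*y
W(o) = 55 + o/2 (W(o) = o/2 - 1*(-55) = o/2 + 55 = 55 + o/2)
W(51) - b(29, 179) = (55 + (½)*51) - (84 + 179*29) = (55 + 51/2) - (84 + 5191) = 161/2 - 1*5275 = 161/2 - 5275 = -10389/2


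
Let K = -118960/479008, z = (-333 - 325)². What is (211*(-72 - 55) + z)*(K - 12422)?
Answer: -151052398870257/29938 ≈ -5.0455e+9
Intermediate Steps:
z = 432964 (z = (-658)² = 432964)
K = -7435/29938 (K = -118960*1/479008 = -7435/29938 ≈ -0.24835)
(211*(-72 - 55) + z)*(K - 12422) = (211*(-72 - 55) + 432964)*(-7435/29938 - 12422) = (211*(-127) + 432964)*(-371897271/29938) = (-26797 + 432964)*(-371897271/29938) = 406167*(-371897271/29938) = -151052398870257/29938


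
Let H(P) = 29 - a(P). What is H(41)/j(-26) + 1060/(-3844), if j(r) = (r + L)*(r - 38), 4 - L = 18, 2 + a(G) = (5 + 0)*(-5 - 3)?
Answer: -610169/2460160 ≈ -0.24802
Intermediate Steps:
a(G) = -42 (a(G) = -2 + (5 + 0)*(-5 - 3) = -2 + 5*(-8) = -2 - 40 = -42)
L = -14 (L = 4 - 1*18 = 4 - 18 = -14)
H(P) = 71 (H(P) = 29 - 1*(-42) = 29 + 42 = 71)
j(r) = (-38 + r)*(-14 + r) (j(r) = (r - 14)*(r - 38) = (-14 + r)*(-38 + r) = (-38 + r)*(-14 + r))
H(41)/j(-26) + 1060/(-3844) = 71/(532 + (-26)**2 - 52*(-26)) + 1060/(-3844) = 71/(532 + 676 + 1352) + 1060*(-1/3844) = 71/2560 - 265/961 = -610169/2460160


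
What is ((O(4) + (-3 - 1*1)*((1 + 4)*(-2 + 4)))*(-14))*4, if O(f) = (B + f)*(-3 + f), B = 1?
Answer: 1960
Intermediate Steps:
O(f) = (1 + f)*(-3 + f)
((O(4) + (-3 - 1*1)*((1 + 4)*(-2 + 4)))*(-14))*4 = (((-3 + 4² - 2*4) + (-3 - 1*1)*((1 + 4)*(-2 + 4)))*(-14))*4 = (((-3 + 16 - 8) + (-3 - 1)*(5*2))*(-14))*4 = ((5 - 4*10)*(-14))*4 = ((5 - 40)*(-14))*4 = -35*(-14)*4 = 490*4 = 1960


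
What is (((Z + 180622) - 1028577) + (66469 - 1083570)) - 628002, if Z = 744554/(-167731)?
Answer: -418163855952/167731 ≈ -2.4931e+6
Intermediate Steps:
Z = -744554/167731 (Z = 744554*(-1/167731) = -744554/167731 ≈ -4.4390)
(((Z + 180622) - 1028577) + (66469 - 1083570)) - 628002 = (((-744554/167731 + 180622) - 1028577) + (66469 - 1083570)) - 628002 = ((30295164128/167731 - 1028577) - 1017101) - 628002 = (-142229084659/167731 - 1017101) - 628002 = -312828452490/167731 - 628002 = -418163855952/167731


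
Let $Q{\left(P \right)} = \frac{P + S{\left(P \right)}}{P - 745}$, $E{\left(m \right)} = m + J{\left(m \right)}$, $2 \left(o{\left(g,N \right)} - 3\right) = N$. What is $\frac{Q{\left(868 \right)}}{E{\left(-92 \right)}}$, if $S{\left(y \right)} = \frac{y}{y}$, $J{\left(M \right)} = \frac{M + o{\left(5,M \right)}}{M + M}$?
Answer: $- \frac{159896}{2065539} \approx -0.077411$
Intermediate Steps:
$o{\left(g,N \right)} = 3 + \frac{N}{2}$
$J{\left(M \right)} = \frac{3 + \frac{3 M}{2}}{2 M}$ ($J{\left(M \right)} = \frac{M + \left(3 + \frac{M}{2}\right)}{M + M} = \frac{3 + \frac{3 M}{2}}{2 M}$)
$S{\left(y \right)} = 1$
$E{\left(m \right)} = m + \frac{3 \left(2 + m\right)}{4 m}$
$Q{\left(P \right)} = \frac{1 + P}{-745 + P}$ ($Q{\left(P \right)} = \frac{P + 1}{P - 745} = \frac{1 + P}{-745 + P}$)
$\frac{Q{\left(868 \right)}}{E{\left(-92 \right)}} = \frac{\frac{1}{-745 + 868} \left(1 + 868\right)}{\frac{3}{4} - 92 + \frac{3}{2 \left(-92\right)}} = \frac{\frac{1}{123} \cdot 869}{\frac{3}{4} - 92 + \frac{3}{2} \left(- \frac{1}{92}\right)} = \frac{\frac{1}{123} \cdot 869}{\frac{3}{4} - 92 - \frac{3}{184}} = \frac{869}{123 \left(- \frac{16793}{184}\right)} = \frac{869}{123} \left(- \frac{184}{16793}\right) = - \frac{159896}{2065539}$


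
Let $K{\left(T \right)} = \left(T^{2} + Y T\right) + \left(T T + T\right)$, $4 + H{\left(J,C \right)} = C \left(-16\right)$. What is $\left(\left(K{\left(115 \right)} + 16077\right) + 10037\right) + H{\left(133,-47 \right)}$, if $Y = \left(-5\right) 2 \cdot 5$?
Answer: $47677$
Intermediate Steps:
$Y = -50$ ($Y = \left(-10\right) 5 = -50$)
$H{\left(J,C \right)} = -4 - 16 C$ ($H{\left(J,C \right)} = -4 + C \left(-16\right) = -4 - 16 C$)
$K{\left(T \right)} = - 49 T + 2 T^{2}$ ($K{\left(T \right)} = \left(T^{2} - 50 T\right) + \left(T T + T\right) = \left(T^{2} - 50 T\right) + \left(T^{2} + T\right) = \left(T^{2} - 50 T\right) + \left(T + T^{2}\right) = - 49 T + 2 T^{2}$)
$\left(\left(K{\left(115 \right)} + 16077\right) + 10037\right) + H{\left(133,-47 \right)} = \left(\left(115 \left(-49 + 2 \cdot 115\right) + 16077\right) + 10037\right) - -748 = \left(\left(115 \left(-49 + 230\right) + 16077\right) + 10037\right) + \left(-4 + 752\right) = \left(\left(115 \cdot 181 + 16077\right) + 10037\right) + 748 = \left(\left(20815 + 16077\right) + 10037\right) + 748 = \left(36892 + 10037\right) + 748 = 46929 + 748 = 47677$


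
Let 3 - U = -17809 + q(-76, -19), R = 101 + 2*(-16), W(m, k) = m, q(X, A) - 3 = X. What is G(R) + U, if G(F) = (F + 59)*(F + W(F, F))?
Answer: 35549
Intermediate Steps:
q(X, A) = 3 + X
R = 69 (R = 101 - 32 = 69)
G(F) = 2*F*(59 + F) (G(F) = (F + 59)*(F + F) = (59 + F)*(2*F) = 2*F*(59 + F))
U = 17885 (U = 3 - (-17809 + (3 - 76)) = 3 - (-17809 - 73) = 3 - 1*(-17882) = 3 + 17882 = 17885)
G(R) + U = 2*69*(59 + 69) + 17885 = 2*69*128 + 17885 = 17664 + 17885 = 35549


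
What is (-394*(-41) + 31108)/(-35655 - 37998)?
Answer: -15754/24551 ≈ -0.64168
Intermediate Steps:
(-394*(-41) + 31108)/(-35655 - 37998) = (16154 + 31108)/(-73653) = 47262*(-1/73653) = -15754/24551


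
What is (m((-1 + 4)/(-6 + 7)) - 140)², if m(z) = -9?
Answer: 22201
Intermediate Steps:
(m((-1 + 4)/(-6 + 7)) - 140)² = (-9 - 140)² = (-149)² = 22201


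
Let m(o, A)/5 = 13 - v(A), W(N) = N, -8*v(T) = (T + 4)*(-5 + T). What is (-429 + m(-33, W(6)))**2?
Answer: 2047761/16 ≈ 1.2799e+5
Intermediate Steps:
v(T) = -(-5 + T)*(4 + T)/8 (v(T) = -(T + 4)*(-5 + T)/8 = -(4 + T)*(-5 + T)/8 = -(-5 + T)*(4 + T)/8)
m(o, A) = 105/2 - 5*A/8 + 5*A**2/8 (m(o, A) = 5*(13 - (5/2 - A**2/8 + A/8)) = 5*(13 + (-5/2 - A/8 + A**2/8)) = 5*(21/2 - A/8 + A**2/8) = 105/2 - 5*A/8 + 5*A**2/8)
(-429 + m(-33, W(6)))**2 = (-429 + (105/2 - 5/8*6 + (5/8)*6**2))**2 = (-429 + (105/2 - 15/4 + (5/8)*36))**2 = (-429 + (105/2 - 15/4 + 45/2))**2 = (-429 + 285/4)**2 = (-1431/4)**2 = 2047761/16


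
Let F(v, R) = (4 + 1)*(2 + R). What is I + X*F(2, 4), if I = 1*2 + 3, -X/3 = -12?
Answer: 1085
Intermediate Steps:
F(v, R) = 10 + 5*R (F(v, R) = 5*(2 + R) = 10 + 5*R)
X = 36 (X = -3*(-12) = 36)
I = 5 (I = 2 + 3 = 5)
I + X*F(2, 4) = 5 + 36*(10 + 5*4) = 5 + 36*(10 + 20) = 5 + 36*30 = 5 + 1080 = 1085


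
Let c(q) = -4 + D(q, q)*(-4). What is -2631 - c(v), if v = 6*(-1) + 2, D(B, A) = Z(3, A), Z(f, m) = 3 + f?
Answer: -2603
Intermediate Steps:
D(B, A) = 6 (D(B, A) = 3 + 3 = 6)
v = -4 (v = -6 + 2 = -4)
c(q) = -28 (c(q) = -4 + 6*(-4) = -4 - 24 = -28)
-2631 - c(v) = -2631 - 1*(-28) = -2631 + 28 = -2603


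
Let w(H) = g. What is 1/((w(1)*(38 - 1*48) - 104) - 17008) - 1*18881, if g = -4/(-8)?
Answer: -323186078/17117 ≈ -18881.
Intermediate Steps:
g = ½ (g = -4*(-⅛) = ½ ≈ 0.50000)
w(H) = ½
1/((w(1)*(38 - 1*48) - 104) - 17008) - 1*18881 = 1/(((38 - 1*48)/2 - 104) - 17008) - 1*18881 = 1/(((38 - 48)/2 - 104) - 17008) - 18881 = 1/(((½)*(-10) - 104) - 17008) - 18881 = 1/((-5 - 104) - 17008) - 18881 = 1/(-109 - 17008) - 18881 = 1/(-17117) - 18881 = -1/17117 - 18881 = -323186078/17117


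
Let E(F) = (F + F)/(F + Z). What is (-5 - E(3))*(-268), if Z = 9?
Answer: 1474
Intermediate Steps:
E(F) = 2*F/(9 + F) (E(F) = (F + F)/(F + 9) = (2*F)/(9 + F) = 2*F/(9 + F))
(-5 - E(3))*(-268) = (-5 - 2*3/(9 + 3))*(-268) = (-5 - 2*3/12)*(-268) = (-5 - 1*½)*(-268) = (-5 - ½)*(-268) = -11/2*(-268) = 1474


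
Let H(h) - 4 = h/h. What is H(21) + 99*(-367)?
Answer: -36328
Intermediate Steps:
H(h) = 5 (H(h) = 4 + h/h = 4 + 1 = 5)
H(21) + 99*(-367) = 5 + 99*(-367) = 5 - 36333 = -36328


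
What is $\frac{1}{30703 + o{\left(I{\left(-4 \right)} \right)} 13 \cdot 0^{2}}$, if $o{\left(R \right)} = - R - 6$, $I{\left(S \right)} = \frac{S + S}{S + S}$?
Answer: $\frac{1}{30703} \approx 3.257 \cdot 10^{-5}$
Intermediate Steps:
$I{\left(S \right)} = 1$ ($I{\left(S \right)} = \frac{2 S}{2 S} = 2 S \frac{1}{2 S} = 1$)
$o{\left(R \right)} = -6 - R$
$\frac{1}{30703 + o{\left(I{\left(-4 \right)} \right)} 13 \cdot 0^{2}} = \frac{1}{30703 + \left(-6 - 1\right) 13 \cdot 0^{2}} = \frac{1}{30703 + \left(-6 - 1\right) 13 \cdot 0} = \frac{1}{30703 + \left(-7\right) 13 \cdot 0} = \frac{1}{30703 - 0} = \frac{1}{30703 + 0} = \frac{1}{30703}$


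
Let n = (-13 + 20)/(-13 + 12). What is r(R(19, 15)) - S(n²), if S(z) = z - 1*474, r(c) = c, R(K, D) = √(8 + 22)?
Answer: 425 + √30 ≈ 430.48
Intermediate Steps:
R(K, D) = √30
n = -7 (n = 7/(-1) = 7*(-1) = -7)
S(z) = -474 + z (S(z) = z - 474 = -474 + z)
r(R(19, 15)) - S(n²) = √30 - (-474 + (-7)²) = √30 - (-474 + 49) = √30 - 1*(-425) = √30 + 425 = 425 + √30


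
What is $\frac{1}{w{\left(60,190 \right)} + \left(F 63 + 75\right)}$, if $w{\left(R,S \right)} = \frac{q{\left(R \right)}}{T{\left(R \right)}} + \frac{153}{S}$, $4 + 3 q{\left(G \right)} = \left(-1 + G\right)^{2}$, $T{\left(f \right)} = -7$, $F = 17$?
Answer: $\frac{1330}{1305041} \approx 0.0010191$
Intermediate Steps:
$q{\left(G \right)} = - \frac{4}{3} + \frac{\left(-1 + G\right)^{2}}{3}$
$w{\left(R,S \right)} = \frac{4}{21} + \frac{153}{S} - \frac{\left(-1 + R\right)^{2}}{21}$ ($w{\left(R,S \right)} = \frac{- \frac{4}{3} + \frac{\left(-1 + R\right)^{2}}{3}}{-7} + \frac{153}{S} = \left(- \frac{4}{3} + \frac{\left(-1 + R\right)^{2}}{3}\right) \left(- \frac{1}{7}\right) + \frac{153}{S} = \left(\frac{4}{21} - \frac{\left(-1 + R\right)^{2}}{21}\right) + \frac{153}{S} = \frac{4}{21} + \frac{153}{S} - \frac{\left(-1 + R\right)^{2}}{21}$)
$\frac{1}{w{\left(60,190 \right)} + \left(F 63 + 75\right)} = \frac{1}{\frac{3213 + 190 \left(4 - \left(-1 + 60\right)^{2}\right)}{21 \cdot 190} + \left(17 \cdot 63 + 75\right)} = \frac{1}{\frac{1}{21} \cdot \frac{1}{190} \left(3213 + 190 \left(4 - 59^{2}\right)\right) + \left(1071 + 75\right)} = \frac{1}{\frac{1}{21} \cdot \frac{1}{190} \left(3213 + 190 \left(4 - 3481\right)\right) + 1146} = \frac{1}{\frac{1}{21} \cdot \frac{1}{190} \left(3213 + 190 \left(-3477\right)\right) + 1146} = \frac{1}{\frac{1}{21} \cdot \frac{1}{190} \left(3213 - 660630\right) + 1146} = \frac{1}{\frac{1}{21} \cdot \frac{1}{190} \left(-657417\right) + 1146} = \frac{1}{- \frac{219139}{1330} + 1146} = \frac{1}{\frac{1305041}{1330}} = \frac{1330}{1305041}$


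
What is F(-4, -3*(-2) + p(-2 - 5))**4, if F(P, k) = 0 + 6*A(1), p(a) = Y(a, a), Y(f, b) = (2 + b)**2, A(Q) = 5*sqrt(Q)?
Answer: 810000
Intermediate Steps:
p(a) = (2 + a)**2
F(P, k) = 30 (F(P, k) = 0 + 6*(5*sqrt(1)) = 0 + 6*(5*1) = 0 + 6*5 = 0 + 30 = 30)
F(-4, -3*(-2) + p(-2 - 5))**4 = 30**4 = 810000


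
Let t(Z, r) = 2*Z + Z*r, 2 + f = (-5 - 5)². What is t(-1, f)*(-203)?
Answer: 20300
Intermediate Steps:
f = 98 (f = -2 + (-5 - 5)² = -2 + (-10)² = -2 + 100 = 98)
t(-1, f)*(-203) = -(2 + 98)*(-203) = -1*100*(-203) = -100*(-203) = 20300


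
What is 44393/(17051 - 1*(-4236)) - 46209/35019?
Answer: 190315828/248483151 ≈ 0.76591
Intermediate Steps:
44393/(17051 - 1*(-4236)) - 46209/35019 = 44393/(17051 + 4236) - 46209*1/35019 = 44393/21287 - 15403/11673 = 190315828/248483151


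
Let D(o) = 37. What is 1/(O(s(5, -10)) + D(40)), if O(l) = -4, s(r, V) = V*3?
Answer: 1/33 ≈ 0.030303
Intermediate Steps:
s(r, V) = 3*V
1/(O(s(5, -10)) + D(40)) = 1/(-4 + 37) = 1/33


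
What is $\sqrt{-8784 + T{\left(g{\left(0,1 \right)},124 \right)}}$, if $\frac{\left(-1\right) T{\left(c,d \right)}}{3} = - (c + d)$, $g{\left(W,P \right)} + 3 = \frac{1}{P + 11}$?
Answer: $\frac{i \sqrt{33683}}{2} \approx 91.765 i$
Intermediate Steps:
$g{\left(W,P \right)} = -3 + \frac{1}{11 + P}$ ($g{\left(W,P \right)} = -3 + \frac{1}{P + 11} = -3 + \frac{1}{11 + P}$)
$T{\left(c,d \right)} = 3 c + 3 d$ ($T{\left(c,d \right)} = - 3 \left(- (c + d)\right) = - 3 \left(- c - d\right) = 3 c + 3 d$)
$\sqrt{-8784 + T{\left(g{\left(0,1 \right)},124 \right)}} = \sqrt{-8784 + \left(3 \frac{-32 - 3}{11 + 1} + 3 \cdot 124\right)} = \sqrt{-8784 + \left(3 \frac{-32 - 3}{12} + 372\right)} = \sqrt{-8784 + \left(3 \cdot \frac{1}{12} \left(-35\right) + 372\right)} = \sqrt{-8784 + \left(3 \left(- \frac{35}{12}\right) + 372\right)} = \sqrt{-8784 + \left(- \frac{35}{4} + 372\right)} = \sqrt{-8784 + \frac{1453}{4}} = \sqrt{- \frac{33683}{4}} = \frac{i \sqrt{33683}}{2}$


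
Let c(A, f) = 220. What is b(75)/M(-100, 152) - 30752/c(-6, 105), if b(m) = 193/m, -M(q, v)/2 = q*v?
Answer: -3505725877/25080000 ≈ -139.78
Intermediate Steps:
M(q, v) = -2*q*v
b(75)/M(-100, 152) - 30752/c(-6, 105) = (193/75)/((-2*(-100)*152)) - 30752/220 = (193*(1/75))/30400 - 30752*1/220 = (193/75)*(1/30400) - 7688/55 = 193/2280000 - 7688/55 = -3505725877/25080000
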